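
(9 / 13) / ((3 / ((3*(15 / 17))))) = 135 / 221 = 0.61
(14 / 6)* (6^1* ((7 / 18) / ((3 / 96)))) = 1568 / 9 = 174.22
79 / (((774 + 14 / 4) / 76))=12008 / 1555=7.72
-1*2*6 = -12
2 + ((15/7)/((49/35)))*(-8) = -502/49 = -10.24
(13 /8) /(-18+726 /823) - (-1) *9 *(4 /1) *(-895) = -3631333579 /112704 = -32220.09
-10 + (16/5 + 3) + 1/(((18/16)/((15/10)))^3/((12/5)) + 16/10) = -36787/11365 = -3.24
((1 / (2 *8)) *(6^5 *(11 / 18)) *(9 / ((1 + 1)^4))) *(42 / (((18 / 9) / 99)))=5557167 / 16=347322.94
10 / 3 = 3.33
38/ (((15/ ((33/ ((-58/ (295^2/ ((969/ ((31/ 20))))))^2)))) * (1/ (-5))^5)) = -2001447236421875/ 1329964128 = -1504888.14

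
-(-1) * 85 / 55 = 17 / 11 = 1.55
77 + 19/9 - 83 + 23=172/9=19.11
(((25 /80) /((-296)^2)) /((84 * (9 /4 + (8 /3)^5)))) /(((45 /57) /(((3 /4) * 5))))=7695 /5230678003712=0.00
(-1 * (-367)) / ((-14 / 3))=-1101 / 14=-78.64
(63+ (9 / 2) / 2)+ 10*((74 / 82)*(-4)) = 29.15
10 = 10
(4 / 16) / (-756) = -1 / 3024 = -0.00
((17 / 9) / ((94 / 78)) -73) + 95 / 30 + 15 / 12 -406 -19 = -92499 / 188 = -492.02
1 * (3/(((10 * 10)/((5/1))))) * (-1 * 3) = -9/20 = -0.45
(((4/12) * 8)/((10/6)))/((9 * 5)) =8/225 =0.04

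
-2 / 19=-0.11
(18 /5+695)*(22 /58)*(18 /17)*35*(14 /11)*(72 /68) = 110909736 /8381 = 13233.47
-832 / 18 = -416 / 9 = -46.22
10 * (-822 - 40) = -8620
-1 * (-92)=92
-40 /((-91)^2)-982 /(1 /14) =-113847228 /8281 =-13748.00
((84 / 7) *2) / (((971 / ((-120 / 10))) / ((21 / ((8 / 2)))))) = -1512 / 971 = -1.56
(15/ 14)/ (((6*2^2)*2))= 5/ 224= 0.02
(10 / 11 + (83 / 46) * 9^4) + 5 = 5993183 / 506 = 11844.24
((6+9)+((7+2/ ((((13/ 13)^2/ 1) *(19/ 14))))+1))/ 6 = 155/ 38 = 4.08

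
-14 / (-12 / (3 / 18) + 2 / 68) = 476 / 2447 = 0.19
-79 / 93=-0.85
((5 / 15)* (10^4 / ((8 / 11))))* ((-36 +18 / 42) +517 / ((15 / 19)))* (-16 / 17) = -2861144000 / 1071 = -2671469.65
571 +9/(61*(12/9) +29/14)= 2000591/3503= 571.11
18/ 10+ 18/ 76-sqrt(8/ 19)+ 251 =48077/ 190-2*sqrt(38)/ 19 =252.39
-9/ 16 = -0.56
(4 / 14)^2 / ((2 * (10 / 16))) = 0.07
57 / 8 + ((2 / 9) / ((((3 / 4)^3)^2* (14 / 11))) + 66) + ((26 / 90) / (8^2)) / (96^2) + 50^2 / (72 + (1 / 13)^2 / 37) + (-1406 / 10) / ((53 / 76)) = -33319808837739258721 / 359100303417999360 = -92.79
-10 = -10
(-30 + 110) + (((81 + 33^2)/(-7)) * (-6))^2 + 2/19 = 936402178/931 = 1005802.55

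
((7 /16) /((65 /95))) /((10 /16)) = 133 /130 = 1.02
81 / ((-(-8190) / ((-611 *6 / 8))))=-1269 / 280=-4.53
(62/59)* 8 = 496/59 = 8.41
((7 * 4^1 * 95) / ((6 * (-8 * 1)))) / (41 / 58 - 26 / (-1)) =-2.07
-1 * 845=-845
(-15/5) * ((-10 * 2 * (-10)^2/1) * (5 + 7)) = 72000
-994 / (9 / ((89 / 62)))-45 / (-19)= -827872 / 5301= -156.17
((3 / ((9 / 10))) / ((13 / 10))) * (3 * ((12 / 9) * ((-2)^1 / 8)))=-2.56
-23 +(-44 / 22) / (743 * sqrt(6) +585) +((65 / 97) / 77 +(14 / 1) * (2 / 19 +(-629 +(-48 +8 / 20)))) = -6669246806657926 / 702475769765 -1486 * sqrt(6) / 2970069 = -9493.92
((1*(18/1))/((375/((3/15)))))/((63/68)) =136/13125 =0.01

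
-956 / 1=-956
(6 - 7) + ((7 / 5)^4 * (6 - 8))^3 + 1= -453.55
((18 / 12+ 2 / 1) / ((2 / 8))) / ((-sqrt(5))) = -6.26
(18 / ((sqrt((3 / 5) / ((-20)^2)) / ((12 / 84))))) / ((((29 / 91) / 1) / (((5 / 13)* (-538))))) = -322800* sqrt(15) / 29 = -43110.31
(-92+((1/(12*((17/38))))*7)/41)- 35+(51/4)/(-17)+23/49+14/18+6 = -148120097/1229508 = -120.47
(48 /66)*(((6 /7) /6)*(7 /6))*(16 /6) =32 /99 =0.32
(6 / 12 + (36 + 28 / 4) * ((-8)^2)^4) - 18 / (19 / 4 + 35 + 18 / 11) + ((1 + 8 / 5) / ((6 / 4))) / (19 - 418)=5241688314788771 / 7265790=721420288.06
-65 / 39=-5 / 3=-1.67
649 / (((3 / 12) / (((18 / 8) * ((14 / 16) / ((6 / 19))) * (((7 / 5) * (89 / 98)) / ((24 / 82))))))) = 44995819 / 640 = 70305.97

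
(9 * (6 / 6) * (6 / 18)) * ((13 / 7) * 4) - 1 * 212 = -189.71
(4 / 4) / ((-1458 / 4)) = -2 / 729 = -0.00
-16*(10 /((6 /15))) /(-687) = 400 /687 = 0.58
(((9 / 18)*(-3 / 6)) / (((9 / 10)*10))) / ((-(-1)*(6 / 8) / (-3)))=1 / 9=0.11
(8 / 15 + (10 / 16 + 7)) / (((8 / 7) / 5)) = 6853 / 192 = 35.69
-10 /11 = -0.91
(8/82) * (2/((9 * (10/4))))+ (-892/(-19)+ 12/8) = 3397253/70110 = 48.46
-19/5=-3.80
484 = 484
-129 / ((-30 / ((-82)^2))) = 144566 / 5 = 28913.20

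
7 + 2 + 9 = 18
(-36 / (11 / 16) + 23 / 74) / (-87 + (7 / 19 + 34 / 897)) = 0.60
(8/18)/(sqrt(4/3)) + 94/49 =2*sqrt(3)/9 + 94/49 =2.30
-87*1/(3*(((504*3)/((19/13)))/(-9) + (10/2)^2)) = 0.32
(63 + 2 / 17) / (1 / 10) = 10730 / 17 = 631.18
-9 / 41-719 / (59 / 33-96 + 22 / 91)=85985700 / 11569913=7.43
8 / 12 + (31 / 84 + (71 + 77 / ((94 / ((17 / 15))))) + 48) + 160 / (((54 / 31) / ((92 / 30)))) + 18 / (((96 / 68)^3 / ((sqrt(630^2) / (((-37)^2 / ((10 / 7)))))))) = 4749711556543 / 11674393920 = 406.85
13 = 13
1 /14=0.07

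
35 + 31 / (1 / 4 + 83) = 11779 / 333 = 35.37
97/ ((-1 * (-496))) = 97/ 496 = 0.20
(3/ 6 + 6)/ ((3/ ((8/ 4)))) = 13/ 3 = 4.33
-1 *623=-623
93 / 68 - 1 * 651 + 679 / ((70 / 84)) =56157 / 340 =165.17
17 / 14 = 1.21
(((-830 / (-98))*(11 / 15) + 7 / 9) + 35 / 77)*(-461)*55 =-83226635 / 441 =-188722.53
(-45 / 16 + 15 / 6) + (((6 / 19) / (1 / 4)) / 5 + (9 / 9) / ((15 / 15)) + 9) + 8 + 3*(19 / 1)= 113909 / 1520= 74.94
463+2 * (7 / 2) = 470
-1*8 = -8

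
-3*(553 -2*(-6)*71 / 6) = -2085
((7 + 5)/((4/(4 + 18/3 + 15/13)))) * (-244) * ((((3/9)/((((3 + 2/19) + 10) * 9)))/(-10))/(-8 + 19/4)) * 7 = -1882216/378729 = -4.97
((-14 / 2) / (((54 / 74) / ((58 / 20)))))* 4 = -15022 / 135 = -111.27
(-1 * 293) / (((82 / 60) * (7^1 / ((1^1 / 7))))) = -8790 / 2009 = -4.38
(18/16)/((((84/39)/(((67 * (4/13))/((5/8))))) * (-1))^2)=323208/1225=263.84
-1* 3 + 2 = -1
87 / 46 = 1.89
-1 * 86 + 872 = 786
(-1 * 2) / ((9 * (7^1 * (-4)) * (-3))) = -1 / 378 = -0.00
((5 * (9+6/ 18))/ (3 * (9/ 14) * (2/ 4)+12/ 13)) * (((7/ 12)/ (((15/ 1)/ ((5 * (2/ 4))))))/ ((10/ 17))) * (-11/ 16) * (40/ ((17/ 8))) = -980980/ 18549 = -52.89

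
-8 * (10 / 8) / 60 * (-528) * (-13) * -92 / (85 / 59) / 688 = 388102 / 3655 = 106.18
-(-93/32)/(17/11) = 1023/544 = 1.88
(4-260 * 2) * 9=-4644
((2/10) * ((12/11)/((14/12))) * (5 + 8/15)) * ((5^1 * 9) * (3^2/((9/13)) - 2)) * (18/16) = 20169/35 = 576.26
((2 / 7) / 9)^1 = 2 / 63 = 0.03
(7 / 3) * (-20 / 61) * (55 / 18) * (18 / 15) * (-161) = 247940 / 549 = 451.62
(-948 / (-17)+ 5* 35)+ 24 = 4331 / 17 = 254.76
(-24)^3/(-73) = 13824/73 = 189.37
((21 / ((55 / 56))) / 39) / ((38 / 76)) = 784 / 715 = 1.10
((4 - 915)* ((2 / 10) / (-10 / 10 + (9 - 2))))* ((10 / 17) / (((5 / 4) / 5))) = -3644 / 51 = -71.45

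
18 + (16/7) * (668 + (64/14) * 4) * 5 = 385202/49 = 7861.27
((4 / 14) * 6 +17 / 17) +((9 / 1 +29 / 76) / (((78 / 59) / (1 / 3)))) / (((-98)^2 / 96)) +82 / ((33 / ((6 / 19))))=3628400 / 1030029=3.52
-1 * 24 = -24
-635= -635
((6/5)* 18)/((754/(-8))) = -432/1885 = -0.23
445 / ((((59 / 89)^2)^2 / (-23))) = -642166836635 / 12117361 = -52995.60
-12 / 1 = -12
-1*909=-909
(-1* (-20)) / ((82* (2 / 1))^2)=0.00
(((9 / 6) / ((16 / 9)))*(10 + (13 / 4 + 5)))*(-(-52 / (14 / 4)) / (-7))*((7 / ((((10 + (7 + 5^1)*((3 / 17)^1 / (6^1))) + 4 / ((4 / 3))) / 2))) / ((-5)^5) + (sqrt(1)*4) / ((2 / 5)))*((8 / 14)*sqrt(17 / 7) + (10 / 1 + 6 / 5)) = -90878528988 / 24828125-45439264494*sqrt(119) / 1703209375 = -3951.34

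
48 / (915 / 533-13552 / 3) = -76752 / 7220471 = -0.01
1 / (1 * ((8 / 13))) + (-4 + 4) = 13 / 8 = 1.62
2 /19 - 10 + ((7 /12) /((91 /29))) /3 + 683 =5985803 /8892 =673.17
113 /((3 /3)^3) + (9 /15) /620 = 350303 /3100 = 113.00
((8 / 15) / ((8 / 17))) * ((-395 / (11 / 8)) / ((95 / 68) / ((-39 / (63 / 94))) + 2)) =-164.77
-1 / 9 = -0.11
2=2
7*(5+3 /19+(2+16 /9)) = 10696 /171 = 62.55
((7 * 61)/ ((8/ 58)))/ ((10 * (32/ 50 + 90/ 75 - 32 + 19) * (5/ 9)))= -12383/ 248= -49.93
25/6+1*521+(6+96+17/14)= 628.38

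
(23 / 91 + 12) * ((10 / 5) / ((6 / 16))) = 17840 / 273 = 65.35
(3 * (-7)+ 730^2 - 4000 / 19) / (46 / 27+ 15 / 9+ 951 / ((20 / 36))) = 1366294635 / 4399412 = 310.56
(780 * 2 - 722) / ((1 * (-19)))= -838 / 19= -44.11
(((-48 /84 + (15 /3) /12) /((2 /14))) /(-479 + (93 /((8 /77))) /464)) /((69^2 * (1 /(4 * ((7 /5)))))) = 337792 /126467895105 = 0.00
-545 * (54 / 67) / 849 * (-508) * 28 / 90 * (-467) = -724044272 / 18961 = -38185.98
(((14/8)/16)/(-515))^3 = -343/35806478336000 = -0.00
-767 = -767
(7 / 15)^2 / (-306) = -49 / 68850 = -0.00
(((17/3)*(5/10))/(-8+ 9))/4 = 17/24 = 0.71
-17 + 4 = -13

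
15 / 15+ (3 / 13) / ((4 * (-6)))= 103 / 104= 0.99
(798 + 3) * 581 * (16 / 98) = 531864 / 7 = 75980.57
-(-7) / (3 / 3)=7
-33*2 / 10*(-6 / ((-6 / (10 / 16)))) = -33 / 8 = -4.12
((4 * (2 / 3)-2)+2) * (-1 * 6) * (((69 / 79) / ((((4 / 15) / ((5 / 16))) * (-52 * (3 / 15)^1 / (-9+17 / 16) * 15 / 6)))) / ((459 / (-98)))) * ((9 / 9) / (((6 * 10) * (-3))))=-715645 / 120676608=-0.01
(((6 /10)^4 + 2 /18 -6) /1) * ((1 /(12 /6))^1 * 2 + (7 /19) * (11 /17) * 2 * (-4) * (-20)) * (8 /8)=-225.43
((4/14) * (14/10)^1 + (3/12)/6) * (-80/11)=-106/33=-3.21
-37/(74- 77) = 37/3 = 12.33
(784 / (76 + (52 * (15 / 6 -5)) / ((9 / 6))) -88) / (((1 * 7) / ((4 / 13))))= -646 / 91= -7.10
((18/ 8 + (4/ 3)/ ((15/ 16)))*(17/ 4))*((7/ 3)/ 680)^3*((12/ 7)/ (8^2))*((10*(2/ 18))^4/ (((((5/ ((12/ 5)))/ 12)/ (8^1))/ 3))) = 32389/ 9101419200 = 0.00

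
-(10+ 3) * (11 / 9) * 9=-143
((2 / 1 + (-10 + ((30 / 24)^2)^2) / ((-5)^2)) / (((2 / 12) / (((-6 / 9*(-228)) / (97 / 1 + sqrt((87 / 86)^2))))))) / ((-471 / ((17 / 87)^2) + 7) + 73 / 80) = -1026147098 / 800802716569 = -0.00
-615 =-615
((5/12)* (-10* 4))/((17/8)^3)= -25600/14739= -1.74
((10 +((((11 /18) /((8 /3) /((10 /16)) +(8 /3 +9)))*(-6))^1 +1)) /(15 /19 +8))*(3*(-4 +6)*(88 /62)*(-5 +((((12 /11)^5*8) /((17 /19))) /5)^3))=4404713266157826992654668176 /26232383338459844251363625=167.91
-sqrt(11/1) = -sqrt(11) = -3.32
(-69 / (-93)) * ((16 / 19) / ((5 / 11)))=4048 / 2945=1.37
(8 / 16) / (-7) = -0.07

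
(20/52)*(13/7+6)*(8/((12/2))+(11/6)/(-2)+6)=3025/156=19.39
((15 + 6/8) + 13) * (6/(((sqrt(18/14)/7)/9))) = 7245 * sqrt(7)/2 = 9584.23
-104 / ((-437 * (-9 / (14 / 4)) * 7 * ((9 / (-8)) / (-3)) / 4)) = -1664 / 11799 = -0.14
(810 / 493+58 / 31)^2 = 2884119616 / 233570089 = 12.35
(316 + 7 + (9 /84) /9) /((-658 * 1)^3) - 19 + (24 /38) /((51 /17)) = -8543291191783 /454684937952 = -18.79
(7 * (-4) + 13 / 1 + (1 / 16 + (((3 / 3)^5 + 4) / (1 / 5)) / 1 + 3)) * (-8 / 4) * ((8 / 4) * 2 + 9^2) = -2220.62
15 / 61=0.25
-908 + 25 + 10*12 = -763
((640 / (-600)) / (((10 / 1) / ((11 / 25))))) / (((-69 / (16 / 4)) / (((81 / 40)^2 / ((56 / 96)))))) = 48114 / 2515625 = 0.02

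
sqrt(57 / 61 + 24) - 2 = -2 + 39 * sqrt(61) / 61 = 2.99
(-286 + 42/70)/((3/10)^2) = -28540/9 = -3171.11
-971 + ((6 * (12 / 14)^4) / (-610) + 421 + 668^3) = 218283337530122 / 732305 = 298077081.99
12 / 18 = 2 / 3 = 0.67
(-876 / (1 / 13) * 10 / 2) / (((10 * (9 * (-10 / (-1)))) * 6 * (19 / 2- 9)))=-949 / 45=-21.09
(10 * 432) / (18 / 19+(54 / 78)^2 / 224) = 345246720 / 75883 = 4549.72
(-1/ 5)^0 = 1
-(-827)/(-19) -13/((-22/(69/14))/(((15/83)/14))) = -295724347/6800024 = -43.49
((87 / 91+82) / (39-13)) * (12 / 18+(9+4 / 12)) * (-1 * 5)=-188725 / 1183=-159.53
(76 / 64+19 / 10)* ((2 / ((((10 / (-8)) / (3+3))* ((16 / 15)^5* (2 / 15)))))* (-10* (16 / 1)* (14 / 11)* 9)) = 106349709375 / 360448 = 295048.69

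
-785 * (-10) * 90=706500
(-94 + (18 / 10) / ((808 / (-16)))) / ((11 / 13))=-617344 / 5555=-111.13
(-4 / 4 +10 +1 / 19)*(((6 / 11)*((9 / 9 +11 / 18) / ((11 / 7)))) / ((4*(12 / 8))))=17458 / 20691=0.84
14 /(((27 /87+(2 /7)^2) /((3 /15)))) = 19894 /2785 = 7.14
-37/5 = -7.40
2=2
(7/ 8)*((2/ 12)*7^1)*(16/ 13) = 49/ 39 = 1.26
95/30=19/6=3.17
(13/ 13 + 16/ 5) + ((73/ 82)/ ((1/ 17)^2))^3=17030235.70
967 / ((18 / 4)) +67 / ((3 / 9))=3743 / 9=415.89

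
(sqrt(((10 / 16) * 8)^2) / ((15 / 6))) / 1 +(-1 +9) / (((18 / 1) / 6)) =14 / 3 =4.67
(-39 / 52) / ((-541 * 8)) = 3 / 17312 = 0.00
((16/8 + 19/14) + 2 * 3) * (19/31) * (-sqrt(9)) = -7467/434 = -17.21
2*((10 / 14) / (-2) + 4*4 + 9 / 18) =226 / 7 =32.29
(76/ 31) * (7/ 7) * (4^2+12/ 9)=3952/ 93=42.49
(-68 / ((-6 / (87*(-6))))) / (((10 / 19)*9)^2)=-177973 / 675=-263.66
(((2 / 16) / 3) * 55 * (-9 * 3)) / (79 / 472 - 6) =29205 / 2753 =10.61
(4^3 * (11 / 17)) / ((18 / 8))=2816 / 153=18.41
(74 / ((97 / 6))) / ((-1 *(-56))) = 111 / 1358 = 0.08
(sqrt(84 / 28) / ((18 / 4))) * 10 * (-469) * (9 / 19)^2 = -84420 * sqrt(3) / 361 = -405.04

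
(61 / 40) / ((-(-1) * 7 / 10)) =61 / 28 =2.18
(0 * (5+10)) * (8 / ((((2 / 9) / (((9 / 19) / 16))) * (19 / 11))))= 0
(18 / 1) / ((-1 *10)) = -9 / 5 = -1.80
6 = 6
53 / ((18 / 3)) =53 / 6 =8.83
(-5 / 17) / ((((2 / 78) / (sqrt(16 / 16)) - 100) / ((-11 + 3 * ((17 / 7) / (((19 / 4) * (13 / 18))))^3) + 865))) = 66294123628170 / 26353832667799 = 2.52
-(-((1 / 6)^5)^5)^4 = -1 / 653318623500070906096690267158057820537143710472954871543071966369497141477376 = -0.00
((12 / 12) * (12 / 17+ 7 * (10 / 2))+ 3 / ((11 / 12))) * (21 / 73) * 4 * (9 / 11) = 5510484 / 150161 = 36.70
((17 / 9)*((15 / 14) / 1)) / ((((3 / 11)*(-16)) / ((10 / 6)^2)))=-23375 / 18144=-1.29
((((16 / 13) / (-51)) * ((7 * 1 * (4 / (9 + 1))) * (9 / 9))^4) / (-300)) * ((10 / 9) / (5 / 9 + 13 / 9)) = 153664 / 55940625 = 0.00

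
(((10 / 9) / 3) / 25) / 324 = 1 / 21870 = 0.00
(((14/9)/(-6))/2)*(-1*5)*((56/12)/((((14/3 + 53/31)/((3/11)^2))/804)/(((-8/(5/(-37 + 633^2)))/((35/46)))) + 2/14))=300108092130560/14174188879129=21.17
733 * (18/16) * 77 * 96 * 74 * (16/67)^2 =115475576832/4489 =25724120.48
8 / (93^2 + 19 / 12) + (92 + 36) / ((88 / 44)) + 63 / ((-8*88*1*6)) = 77291005 / 1207936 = 63.99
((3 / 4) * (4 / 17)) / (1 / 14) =42 / 17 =2.47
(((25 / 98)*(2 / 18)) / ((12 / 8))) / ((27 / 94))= 2350 / 35721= 0.07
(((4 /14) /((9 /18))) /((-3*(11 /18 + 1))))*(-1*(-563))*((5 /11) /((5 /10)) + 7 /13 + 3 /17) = -108.10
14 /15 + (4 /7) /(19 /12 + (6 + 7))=3574 /3675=0.97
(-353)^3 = -43986977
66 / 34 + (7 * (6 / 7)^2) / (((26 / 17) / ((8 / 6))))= 9939 / 1547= 6.42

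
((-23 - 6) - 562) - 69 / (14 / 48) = -5793 / 7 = -827.57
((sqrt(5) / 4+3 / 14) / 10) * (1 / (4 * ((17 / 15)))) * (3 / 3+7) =9 / 238+3 * sqrt(5) / 68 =0.14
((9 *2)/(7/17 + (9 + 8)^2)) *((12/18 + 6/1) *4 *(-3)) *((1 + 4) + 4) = -1836/41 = -44.78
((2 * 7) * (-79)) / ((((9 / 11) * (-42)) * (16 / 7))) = 6083 / 432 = 14.08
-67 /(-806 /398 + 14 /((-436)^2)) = 1267274984 /38302951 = 33.09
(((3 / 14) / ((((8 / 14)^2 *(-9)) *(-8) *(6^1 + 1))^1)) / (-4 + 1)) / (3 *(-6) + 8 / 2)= 0.00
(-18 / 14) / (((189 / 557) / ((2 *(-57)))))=21166 / 49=431.96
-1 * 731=-731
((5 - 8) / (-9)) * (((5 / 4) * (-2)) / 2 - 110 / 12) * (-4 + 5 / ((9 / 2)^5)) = 7376125 / 531441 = 13.88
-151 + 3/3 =-150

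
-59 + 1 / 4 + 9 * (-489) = -17839 / 4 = -4459.75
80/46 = 40/23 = 1.74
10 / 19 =0.53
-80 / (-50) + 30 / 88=1.94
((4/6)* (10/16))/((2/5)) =25/24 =1.04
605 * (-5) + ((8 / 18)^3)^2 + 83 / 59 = -94804581208 / 31355019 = -3023.59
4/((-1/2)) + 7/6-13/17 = -775/102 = -7.60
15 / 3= 5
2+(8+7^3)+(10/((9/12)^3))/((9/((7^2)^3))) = 75381139/243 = 310210.45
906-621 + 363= 648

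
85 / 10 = 17 / 2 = 8.50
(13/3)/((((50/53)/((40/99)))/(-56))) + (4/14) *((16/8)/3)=-1078372/10395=-103.74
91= 91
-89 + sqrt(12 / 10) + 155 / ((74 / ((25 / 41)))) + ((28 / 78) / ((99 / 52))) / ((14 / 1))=-79034711 / 901098 + sqrt(30) / 5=-86.61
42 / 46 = 21 / 23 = 0.91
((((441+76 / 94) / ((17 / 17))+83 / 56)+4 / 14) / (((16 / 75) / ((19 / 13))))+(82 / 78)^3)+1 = 7596760989455 / 2498041728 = 3041.09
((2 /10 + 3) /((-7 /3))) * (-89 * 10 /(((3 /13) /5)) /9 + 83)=889744 /315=2824.58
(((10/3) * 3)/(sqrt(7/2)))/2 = 5 * sqrt(14)/7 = 2.67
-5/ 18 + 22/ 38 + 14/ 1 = 4891/ 342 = 14.30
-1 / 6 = -0.17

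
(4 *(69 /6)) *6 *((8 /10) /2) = 552 /5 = 110.40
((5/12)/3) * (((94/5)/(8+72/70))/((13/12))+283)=1463075/36972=39.57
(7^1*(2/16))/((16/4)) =7/32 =0.22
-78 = -78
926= 926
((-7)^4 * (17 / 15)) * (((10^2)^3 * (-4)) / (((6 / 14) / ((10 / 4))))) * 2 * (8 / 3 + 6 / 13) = -139430872000000 / 351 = -397238951566.95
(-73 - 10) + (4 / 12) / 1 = -248 / 3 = -82.67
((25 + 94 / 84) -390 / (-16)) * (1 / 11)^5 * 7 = 8483 / 3865224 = 0.00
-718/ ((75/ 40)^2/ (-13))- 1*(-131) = 626851/ 225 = 2786.00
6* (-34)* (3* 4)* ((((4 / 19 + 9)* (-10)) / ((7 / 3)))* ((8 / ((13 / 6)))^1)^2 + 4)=1307599.47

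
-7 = -7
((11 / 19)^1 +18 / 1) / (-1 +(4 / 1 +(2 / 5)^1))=1765 / 323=5.46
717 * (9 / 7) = 6453 / 7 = 921.86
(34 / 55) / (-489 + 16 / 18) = -306 / 241615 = -0.00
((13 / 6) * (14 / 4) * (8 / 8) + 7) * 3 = 175 / 4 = 43.75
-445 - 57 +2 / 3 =-1504 / 3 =-501.33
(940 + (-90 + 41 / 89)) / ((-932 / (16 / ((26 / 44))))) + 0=-6660808 / 269581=-24.71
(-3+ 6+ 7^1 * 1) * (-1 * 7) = -70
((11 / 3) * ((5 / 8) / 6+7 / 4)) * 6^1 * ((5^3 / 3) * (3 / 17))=122375 / 408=299.94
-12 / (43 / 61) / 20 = -183 / 215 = -0.85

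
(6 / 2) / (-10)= -3 / 10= -0.30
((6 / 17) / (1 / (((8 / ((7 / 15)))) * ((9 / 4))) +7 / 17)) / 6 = 270 / 2009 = 0.13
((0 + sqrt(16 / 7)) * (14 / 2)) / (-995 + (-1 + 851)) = -4 * sqrt(7) / 145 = -0.07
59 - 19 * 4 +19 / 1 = 2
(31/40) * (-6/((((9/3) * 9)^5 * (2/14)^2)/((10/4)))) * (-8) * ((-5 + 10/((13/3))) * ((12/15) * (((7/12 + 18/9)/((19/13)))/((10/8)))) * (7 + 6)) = -17140396/1363146165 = -0.01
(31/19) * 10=310/19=16.32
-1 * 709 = -709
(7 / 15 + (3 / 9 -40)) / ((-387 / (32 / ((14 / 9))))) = 2.08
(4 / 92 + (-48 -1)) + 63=323 / 23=14.04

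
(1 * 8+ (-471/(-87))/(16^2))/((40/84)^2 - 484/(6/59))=-26261109/15581238784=-0.00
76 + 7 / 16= 1223 / 16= 76.44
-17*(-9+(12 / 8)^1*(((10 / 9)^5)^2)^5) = -823715746442667422117140482381953315092192516377949 / 171792506910670443678820376588540424234035840667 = -4794.83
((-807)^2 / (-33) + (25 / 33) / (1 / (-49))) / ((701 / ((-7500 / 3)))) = 1631185000 / 23133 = 70513.34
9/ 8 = 1.12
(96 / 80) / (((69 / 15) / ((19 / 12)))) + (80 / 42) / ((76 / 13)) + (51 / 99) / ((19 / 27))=296969 / 201894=1.47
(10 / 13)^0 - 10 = -9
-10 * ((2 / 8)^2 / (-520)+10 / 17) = -83183 / 14144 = -5.88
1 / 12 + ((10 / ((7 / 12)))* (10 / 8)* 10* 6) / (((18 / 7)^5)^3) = 7893389708732813 / 93703341895520256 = 0.08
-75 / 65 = -1.15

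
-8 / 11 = -0.73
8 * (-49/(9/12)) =-1568/3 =-522.67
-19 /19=-1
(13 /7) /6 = 13 /42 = 0.31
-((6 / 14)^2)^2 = -81 / 2401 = -0.03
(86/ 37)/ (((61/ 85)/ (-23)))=-168130/ 2257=-74.49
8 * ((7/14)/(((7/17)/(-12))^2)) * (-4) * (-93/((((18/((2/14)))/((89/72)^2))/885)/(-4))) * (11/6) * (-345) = 105928319555300/3087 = 34314324442.92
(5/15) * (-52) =-52/3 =-17.33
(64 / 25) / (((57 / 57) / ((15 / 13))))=192 / 65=2.95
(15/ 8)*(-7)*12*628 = -98910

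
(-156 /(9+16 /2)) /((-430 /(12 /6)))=156 /3655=0.04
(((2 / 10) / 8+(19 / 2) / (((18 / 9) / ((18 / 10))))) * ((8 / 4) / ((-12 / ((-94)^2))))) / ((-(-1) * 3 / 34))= -12880679 / 90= -143118.66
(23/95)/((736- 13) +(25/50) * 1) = 0.00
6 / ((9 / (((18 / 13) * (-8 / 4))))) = -24 / 13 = -1.85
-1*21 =-21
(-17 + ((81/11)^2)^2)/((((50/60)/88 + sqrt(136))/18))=-184886599680/50464331269 + 3549822713856*sqrt(34)/4587666479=4508.18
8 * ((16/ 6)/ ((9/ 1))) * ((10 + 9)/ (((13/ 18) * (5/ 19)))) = 46208/ 195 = 236.96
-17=-17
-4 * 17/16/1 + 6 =7/4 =1.75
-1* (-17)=17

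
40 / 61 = 0.66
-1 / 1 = -1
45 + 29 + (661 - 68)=667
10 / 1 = 10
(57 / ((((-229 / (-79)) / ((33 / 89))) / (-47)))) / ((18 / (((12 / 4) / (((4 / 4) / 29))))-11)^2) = -5873672673 / 1996706189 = -2.94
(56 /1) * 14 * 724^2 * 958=393693916672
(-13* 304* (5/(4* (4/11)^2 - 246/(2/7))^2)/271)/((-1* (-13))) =-22254320/2937734765719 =-0.00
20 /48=5 /12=0.42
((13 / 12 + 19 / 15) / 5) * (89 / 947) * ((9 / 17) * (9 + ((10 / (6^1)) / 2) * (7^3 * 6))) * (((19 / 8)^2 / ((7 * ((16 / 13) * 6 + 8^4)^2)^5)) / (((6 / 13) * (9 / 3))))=1166404568574399256661 / 161545498291161747740575872137818448463162210278983702937600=0.00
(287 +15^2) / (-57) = -512 / 57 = -8.98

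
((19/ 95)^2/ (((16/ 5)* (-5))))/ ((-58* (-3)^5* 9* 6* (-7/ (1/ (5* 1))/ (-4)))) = -1/ 2663766000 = -0.00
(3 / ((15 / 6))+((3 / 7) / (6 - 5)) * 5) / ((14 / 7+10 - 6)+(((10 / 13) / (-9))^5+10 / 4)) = 5130328403538 / 13045058812415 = 0.39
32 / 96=1 / 3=0.33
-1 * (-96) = 96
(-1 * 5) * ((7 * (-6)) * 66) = 13860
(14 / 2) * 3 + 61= 82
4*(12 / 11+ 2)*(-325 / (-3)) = 44200 / 33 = 1339.39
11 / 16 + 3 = 59 / 16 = 3.69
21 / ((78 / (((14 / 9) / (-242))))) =-0.00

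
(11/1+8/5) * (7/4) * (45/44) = 22.55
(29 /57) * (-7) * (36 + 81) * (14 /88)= -55419 /836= -66.29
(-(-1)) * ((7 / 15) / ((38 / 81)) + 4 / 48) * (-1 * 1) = -1229 / 1140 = -1.08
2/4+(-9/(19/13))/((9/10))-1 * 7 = -507/38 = -13.34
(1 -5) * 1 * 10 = -40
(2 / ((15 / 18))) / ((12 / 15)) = 3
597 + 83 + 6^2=716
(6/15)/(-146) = -1/365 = -0.00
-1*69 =-69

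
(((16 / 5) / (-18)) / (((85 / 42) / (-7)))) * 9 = 2352 / 425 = 5.53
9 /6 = 3 /2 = 1.50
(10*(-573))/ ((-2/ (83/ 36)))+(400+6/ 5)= 420397/ 60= 7006.62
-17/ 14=-1.21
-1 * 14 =-14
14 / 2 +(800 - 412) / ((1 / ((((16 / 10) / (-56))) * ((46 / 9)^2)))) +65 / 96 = -25575791 / 90720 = -281.92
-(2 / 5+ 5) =-27 / 5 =-5.40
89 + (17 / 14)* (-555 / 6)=-653 / 28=-23.32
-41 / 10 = -4.10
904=904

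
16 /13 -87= -1115 /13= -85.77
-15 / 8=-1.88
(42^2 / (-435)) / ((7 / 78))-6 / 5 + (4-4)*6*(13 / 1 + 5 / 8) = -46.39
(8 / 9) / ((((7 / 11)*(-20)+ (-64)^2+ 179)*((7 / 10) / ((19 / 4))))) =836 / 590751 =0.00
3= 3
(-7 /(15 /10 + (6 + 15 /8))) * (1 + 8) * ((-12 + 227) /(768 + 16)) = -129 /70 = -1.84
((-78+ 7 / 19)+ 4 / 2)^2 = 2064969 / 361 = 5720.14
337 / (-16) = -337 / 16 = -21.06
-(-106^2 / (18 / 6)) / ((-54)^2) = 2809 / 2187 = 1.28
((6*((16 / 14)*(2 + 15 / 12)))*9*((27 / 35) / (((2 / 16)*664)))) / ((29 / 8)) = 303264 / 589715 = 0.51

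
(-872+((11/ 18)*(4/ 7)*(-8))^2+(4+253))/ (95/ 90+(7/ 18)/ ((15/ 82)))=-24099590/ 126273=-190.85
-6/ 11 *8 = -48/ 11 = -4.36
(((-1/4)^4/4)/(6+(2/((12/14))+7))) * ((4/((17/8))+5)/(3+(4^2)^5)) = 351/839668508672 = 0.00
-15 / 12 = -5 / 4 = -1.25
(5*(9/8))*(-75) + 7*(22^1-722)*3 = -120975/8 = -15121.88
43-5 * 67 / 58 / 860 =428901 / 9976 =42.99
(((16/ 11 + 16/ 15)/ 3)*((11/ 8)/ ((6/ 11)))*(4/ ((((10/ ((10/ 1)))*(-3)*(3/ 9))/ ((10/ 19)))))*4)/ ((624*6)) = -22/ 4617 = -0.00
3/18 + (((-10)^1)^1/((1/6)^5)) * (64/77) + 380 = -29684203/462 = -64251.52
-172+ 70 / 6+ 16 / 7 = -3319 / 21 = -158.05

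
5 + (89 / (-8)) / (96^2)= 368551 / 73728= 5.00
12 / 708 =0.02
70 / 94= 35 / 47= 0.74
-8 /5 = -1.60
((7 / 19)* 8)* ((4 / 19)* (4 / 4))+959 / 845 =535479 / 305045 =1.76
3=3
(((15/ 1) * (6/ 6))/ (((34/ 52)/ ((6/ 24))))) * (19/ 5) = 21.79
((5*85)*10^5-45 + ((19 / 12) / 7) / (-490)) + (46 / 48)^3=1007595753988261 / 23708160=42499955.88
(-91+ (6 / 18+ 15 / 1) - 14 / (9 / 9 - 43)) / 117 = -226 / 351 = -0.64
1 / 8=0.12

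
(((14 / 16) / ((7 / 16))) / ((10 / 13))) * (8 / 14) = 52 / 35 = 1.49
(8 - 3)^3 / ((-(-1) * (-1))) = -125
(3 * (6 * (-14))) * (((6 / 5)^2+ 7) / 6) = -8862 / 25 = -354.48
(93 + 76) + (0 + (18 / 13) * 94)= 3889 / 13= 299.15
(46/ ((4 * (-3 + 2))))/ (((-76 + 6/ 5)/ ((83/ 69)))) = 415/ 2244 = 0.18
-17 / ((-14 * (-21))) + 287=286.94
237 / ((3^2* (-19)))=-79 / 57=-1.39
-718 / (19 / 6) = -4308 / 19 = -226.74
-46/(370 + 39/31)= -1426/11509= -0.12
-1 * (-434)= 434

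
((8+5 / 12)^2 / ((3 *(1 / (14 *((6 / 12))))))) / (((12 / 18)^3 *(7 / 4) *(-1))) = -10201 / 32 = -318.78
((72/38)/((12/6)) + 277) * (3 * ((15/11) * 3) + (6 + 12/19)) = 20865231/3971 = 5254.40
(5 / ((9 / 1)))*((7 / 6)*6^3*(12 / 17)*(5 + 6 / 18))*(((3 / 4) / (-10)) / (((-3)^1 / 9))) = 2016 / 17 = 118.59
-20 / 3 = -6.67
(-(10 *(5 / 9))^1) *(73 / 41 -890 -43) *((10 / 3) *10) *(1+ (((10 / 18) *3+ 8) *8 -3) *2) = 85714100000 / 3321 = 25809725.99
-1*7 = -7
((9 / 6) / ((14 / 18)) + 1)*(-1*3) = -123 / 14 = -8.79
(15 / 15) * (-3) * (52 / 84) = -13 / 7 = -1.86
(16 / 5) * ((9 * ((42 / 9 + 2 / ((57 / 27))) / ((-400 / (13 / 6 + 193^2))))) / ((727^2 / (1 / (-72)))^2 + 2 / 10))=-0.00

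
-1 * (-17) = 17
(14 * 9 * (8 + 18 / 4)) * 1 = 1575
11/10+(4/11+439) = 48451/110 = 440.46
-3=-3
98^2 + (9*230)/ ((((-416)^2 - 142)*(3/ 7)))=1719121/ 179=9604.03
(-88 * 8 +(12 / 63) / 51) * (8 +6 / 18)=-5866.64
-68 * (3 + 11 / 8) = -595 / 2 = -297.50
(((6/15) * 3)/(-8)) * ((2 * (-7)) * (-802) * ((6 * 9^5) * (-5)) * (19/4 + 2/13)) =380397496185/26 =14630672930.19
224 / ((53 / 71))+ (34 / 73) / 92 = 300.08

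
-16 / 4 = -4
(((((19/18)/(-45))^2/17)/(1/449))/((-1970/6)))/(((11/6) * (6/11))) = -162089/3662131500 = -0.00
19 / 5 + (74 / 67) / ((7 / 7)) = 1643 / 335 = 4.90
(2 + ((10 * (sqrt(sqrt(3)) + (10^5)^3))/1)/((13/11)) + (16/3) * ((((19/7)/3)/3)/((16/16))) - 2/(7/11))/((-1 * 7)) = -20790000000000001144/17199 - 110 * 3^(1/4)/91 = -1208791208791210.45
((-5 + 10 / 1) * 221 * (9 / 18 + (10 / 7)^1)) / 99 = 3315 / 154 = 21.53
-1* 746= -746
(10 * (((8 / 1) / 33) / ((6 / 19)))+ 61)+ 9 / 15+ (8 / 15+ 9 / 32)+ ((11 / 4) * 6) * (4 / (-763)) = 846073021 / 12085920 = 70.00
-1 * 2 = -2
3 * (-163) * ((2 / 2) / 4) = -489 / 4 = -122.25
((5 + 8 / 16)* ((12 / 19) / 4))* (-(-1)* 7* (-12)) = -1386 / 19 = -72.95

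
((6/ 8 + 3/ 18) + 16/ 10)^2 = 22801/ 3600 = 6.33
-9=-9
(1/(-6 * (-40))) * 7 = 7/240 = 0.03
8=8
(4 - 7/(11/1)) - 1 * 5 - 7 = -95/11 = -8.64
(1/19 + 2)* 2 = 78/19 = 4.11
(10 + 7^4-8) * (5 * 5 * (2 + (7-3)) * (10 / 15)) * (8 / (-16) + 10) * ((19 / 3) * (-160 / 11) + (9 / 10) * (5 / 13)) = -29959742925 / 143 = -209508691.78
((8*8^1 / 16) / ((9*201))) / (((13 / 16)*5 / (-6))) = -128 / 39195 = -0.00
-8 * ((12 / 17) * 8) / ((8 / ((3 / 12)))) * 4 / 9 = -32 / 51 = -0.63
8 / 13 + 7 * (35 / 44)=3537 / 572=6.18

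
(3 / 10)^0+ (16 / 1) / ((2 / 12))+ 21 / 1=118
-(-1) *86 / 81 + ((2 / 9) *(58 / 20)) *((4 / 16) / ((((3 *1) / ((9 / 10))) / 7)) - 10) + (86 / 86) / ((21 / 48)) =-312833 / 113400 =-2.76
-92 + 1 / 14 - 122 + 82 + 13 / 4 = -3603 / 28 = -128.68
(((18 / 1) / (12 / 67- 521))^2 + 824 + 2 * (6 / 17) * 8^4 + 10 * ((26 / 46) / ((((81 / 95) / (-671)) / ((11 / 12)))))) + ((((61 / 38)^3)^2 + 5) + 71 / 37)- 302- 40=-680.12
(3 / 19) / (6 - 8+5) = 1 / 19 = 0.05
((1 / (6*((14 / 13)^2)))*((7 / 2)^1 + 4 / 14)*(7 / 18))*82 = 367237 / 21168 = 17.35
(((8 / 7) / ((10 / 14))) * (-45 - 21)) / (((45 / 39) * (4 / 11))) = -6292 / 25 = -251.68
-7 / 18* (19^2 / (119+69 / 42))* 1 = -1.16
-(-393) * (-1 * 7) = -2751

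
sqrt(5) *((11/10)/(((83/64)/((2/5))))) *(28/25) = 19712 *sqrt(5)/51875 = 0.85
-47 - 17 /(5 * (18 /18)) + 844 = 3968 /5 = 793.60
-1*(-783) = 783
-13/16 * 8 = -13/2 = -6.50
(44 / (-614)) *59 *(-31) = 40238 / 307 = 131.07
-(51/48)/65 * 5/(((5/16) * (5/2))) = -0.10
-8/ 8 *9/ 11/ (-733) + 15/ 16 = 121089/ 129008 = 0.94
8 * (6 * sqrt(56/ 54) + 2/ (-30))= -8/ 15 + 32 * sqrt(21)/ 3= 48.35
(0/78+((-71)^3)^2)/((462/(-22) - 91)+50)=-128100283921/62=-2066133611.63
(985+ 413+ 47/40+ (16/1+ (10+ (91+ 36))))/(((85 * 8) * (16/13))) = 807131/435200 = 1.85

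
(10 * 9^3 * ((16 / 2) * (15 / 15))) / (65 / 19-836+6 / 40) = -2462400 / 35147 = -70.06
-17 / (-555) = 0.03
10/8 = 5/4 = 1.25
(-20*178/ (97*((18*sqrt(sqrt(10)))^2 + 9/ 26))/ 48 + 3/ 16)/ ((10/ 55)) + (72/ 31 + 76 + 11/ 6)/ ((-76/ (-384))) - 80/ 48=174873381474120305/ 432466448152608 - 3309020*sqrt(10)/ 2549439069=404.36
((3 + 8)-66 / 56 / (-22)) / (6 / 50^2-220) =-386875 / 7699916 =-0.05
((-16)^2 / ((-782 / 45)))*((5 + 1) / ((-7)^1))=34560 / 2737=12.63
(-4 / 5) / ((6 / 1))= -0.13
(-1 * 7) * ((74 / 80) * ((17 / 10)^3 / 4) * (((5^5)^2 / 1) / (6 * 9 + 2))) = -2840328125 / 2048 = -1386878.97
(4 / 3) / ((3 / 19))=76 / 9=8.44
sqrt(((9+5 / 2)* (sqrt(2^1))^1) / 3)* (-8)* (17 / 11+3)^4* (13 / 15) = -65000000* 2^(3 / 4)* sqrt(69) / 131769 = -6891.24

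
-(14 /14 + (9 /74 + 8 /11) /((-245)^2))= -48861041 /48860350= -1.00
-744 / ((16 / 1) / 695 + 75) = -517080 / 52141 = -9.92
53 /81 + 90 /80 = 1153 /648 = 1.78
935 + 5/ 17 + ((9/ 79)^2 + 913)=196099838/ 106097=1848.31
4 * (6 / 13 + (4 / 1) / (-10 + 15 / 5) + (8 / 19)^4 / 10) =-25318728 / 59296055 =-0.43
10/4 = 5/2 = 2.50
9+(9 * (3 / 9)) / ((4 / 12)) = 18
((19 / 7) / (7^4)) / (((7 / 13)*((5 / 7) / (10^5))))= 4940000 / 16807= 293.93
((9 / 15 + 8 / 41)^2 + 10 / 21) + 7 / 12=5972021 / 3530100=1.69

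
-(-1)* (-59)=-59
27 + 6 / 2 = 30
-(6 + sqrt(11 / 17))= -6 - sqrt(187) / 17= -6.80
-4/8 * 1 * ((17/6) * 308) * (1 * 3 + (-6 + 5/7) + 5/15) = 7667/9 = 851.89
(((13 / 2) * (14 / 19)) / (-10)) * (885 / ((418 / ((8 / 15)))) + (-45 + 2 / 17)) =2829281 / 135014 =20.96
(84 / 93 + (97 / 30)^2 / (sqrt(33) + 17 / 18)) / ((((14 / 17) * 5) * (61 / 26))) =2122850197 / 34426127750 + 18714501 * sqrt(33) / 555260125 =0.26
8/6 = 1.33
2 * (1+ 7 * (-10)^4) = 140002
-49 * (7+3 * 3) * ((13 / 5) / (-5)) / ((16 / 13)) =8281 / 25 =331.24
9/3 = 3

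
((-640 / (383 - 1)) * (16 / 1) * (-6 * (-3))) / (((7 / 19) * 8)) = -218880 / 1337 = -163.71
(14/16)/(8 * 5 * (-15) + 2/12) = -21/14396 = -0.00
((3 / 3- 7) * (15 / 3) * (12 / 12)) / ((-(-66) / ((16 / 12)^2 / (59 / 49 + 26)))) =-3920 / 131967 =-0.03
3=3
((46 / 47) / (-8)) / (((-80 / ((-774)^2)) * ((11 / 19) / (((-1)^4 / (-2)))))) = -65449053 / 82720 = -791.21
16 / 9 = 1.78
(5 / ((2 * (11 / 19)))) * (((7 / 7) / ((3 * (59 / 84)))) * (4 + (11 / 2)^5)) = 107184035 / 10384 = 10322.04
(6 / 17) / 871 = 6 / 14807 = 0.00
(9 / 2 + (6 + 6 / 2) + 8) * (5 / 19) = 215 / 38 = 5.66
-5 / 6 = -0.83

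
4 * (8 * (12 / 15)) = 128 / 5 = 25.60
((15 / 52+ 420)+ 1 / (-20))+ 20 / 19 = 1040589 / 2470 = 421.29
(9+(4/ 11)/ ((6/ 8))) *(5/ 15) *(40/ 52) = 3130/ 1287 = 2.43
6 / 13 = 0.46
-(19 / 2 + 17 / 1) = -53 / 2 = -26.50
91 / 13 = 7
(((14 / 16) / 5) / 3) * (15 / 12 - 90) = -5.18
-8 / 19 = -0.42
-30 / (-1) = 30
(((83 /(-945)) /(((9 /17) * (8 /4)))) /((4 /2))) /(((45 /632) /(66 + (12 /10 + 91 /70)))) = -39.90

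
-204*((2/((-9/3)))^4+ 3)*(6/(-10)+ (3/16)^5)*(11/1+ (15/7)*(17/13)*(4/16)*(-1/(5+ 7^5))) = 14793581732996029/3437588643840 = 4303.48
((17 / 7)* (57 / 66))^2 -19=-346275 / 23716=-14.60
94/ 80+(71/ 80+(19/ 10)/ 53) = 8897/ 4240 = 2.10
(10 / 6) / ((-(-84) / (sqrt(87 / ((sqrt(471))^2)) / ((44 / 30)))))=25 *sqrt(4553) / 290136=0.01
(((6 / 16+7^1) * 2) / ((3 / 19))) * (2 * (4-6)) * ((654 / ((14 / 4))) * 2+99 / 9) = -143754.90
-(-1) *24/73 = 24/73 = 0.33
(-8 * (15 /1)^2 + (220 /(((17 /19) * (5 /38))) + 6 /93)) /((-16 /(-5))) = 90605 /4216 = 21.49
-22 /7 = -3.14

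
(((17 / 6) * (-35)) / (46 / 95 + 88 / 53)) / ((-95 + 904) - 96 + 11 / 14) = -20970775 / 323713242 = -0.06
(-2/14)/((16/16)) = -1/7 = -0.14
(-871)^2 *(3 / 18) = 758641 / 6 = 126440.17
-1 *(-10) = 10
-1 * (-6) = 6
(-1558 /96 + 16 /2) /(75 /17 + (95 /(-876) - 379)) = 490195 /22319932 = 0.02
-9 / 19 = -0.47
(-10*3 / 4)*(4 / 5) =-6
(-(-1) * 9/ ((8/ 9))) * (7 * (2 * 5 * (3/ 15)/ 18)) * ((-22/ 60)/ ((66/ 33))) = -231/ 160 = -1.44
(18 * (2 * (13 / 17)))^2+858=466986 / 289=1615.87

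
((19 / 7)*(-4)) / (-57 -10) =76 / 469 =0.16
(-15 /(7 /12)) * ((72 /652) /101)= -3240 /115241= -0.03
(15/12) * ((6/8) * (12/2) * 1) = 45/8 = 5.62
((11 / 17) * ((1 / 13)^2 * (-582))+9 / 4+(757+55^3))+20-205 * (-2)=1925622753 / 11492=167562.02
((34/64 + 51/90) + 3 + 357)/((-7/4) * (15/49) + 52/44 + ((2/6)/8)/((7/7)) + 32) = 13346179/1208140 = 11.05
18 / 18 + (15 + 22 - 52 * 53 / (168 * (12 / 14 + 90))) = 2723 / 72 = 37.82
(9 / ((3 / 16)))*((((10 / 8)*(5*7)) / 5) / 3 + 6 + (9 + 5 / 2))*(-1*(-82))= 80360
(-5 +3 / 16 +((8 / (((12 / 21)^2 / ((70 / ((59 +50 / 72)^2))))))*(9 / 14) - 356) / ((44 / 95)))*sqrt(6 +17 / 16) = -12818752823*sqrt(113) / 66351296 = -2053.69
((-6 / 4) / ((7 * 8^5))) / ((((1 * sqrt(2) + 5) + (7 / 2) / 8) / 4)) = -261 / 50584576 + 3 * sqrt(2) / 3161536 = -0.00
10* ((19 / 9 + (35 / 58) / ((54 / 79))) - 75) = -1127615 / 1566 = -720.06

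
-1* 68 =-68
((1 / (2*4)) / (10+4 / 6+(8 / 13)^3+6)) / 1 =6591 / 891088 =0.01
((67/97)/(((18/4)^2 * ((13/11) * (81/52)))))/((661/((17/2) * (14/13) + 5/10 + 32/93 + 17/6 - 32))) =-30364400/56510223237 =-0.00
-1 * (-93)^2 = -8649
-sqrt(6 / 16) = -sqrt(6) / 4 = -0.61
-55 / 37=-1.49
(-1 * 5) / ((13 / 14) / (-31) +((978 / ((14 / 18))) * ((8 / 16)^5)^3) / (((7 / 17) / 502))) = -62218240 / 581778341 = -0.11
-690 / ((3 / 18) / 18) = -74520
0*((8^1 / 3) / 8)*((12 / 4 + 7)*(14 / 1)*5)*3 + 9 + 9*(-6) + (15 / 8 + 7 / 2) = -39.62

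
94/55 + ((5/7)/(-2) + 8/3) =4.02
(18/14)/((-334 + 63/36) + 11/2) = -36/9149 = -0.00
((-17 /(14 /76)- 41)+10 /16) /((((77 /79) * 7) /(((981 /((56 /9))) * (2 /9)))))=-575740071 /845152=-681.23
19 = 19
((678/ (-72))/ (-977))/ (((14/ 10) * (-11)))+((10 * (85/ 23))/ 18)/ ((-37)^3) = -2102596505/ 3155155716636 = -0.00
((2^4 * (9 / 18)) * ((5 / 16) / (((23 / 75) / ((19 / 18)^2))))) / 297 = 45125 / 1475496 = 0.03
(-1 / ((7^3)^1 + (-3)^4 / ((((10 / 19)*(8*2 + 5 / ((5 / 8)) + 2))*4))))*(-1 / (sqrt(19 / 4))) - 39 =-39 + 2080*sqrt(19) / 6806921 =-39.00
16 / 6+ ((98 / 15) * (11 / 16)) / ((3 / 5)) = 731 / 72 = 10.15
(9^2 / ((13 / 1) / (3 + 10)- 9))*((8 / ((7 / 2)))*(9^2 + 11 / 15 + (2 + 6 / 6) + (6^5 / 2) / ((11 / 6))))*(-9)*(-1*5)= -176855886 / 77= -2296829.69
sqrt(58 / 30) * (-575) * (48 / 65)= -590.40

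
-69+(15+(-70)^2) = 4846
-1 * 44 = -44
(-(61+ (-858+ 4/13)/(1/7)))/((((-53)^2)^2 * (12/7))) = 540799/1230915036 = 0.00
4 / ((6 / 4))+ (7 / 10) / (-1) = 59 / 30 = 1.97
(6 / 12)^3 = 1 / 8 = 0.12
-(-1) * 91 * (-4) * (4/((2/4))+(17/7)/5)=-15444/5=-3088.80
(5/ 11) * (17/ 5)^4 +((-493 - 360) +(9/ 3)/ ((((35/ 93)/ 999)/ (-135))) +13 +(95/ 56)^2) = -4639035420769/ 4312000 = -1075843.09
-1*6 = -6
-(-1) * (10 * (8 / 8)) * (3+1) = 40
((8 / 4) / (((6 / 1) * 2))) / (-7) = -1 / 42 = -0.02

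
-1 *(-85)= 85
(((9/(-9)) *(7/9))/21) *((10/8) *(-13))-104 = -11167/108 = -103.40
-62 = -62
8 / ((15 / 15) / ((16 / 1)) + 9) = 128 / 145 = 0.88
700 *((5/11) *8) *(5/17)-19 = 136447/187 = 729.66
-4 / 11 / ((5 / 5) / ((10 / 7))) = -40 / 77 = -0.52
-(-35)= 35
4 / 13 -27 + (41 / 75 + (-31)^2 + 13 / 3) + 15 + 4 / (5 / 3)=310891 / 325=956.59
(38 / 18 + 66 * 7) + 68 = 4789 / 9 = 532.11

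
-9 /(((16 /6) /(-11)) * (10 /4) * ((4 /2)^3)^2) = 297 /1280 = 0.23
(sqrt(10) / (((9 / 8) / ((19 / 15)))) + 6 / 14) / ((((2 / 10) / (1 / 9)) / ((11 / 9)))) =2.71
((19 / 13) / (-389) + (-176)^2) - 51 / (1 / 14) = 153034915 / 5057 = 30262.00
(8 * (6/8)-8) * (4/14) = -4/7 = -0.57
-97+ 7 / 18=-1739 / 18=-96.61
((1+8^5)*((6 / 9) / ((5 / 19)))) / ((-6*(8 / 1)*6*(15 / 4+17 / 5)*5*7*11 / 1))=-6289 / 60060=-0.10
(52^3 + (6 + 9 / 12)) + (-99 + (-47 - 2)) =561867 / 4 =140466.75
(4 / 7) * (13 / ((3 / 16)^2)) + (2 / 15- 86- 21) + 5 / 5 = 33212 / 315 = 105.43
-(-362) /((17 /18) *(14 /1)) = 3258 /119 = 27.38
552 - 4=548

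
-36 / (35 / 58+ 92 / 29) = -696 / 73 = -9.53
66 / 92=0.72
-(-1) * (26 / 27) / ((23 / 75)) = 650 / 207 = 3.14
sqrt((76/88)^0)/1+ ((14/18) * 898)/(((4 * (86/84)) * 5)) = 22646/645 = 35.11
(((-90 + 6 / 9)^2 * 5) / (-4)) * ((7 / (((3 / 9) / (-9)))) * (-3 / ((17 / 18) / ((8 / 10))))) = -81448416 / 17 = -4791083.29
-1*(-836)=836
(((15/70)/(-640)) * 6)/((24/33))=-99/35840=-0.00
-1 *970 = -970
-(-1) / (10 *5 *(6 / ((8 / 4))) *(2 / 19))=19 / 300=0.06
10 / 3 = 3.33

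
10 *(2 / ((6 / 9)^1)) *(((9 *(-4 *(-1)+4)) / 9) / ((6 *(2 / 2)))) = 40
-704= -704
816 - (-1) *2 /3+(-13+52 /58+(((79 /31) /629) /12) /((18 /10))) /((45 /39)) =738509096719 /916063020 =806.18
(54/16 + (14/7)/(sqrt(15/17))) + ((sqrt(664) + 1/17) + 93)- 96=59/136 + 2 * sqrt(255)/15 + 2 * sqrt(166)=28.33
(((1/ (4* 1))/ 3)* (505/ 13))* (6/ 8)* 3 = 1515/ 208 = 7.28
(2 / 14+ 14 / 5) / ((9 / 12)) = 412 / 105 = 3.92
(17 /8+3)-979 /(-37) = 9349 /296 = 31.58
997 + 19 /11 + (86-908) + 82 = 2846 /11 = 258.73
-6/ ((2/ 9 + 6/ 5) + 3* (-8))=135/ 508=0.27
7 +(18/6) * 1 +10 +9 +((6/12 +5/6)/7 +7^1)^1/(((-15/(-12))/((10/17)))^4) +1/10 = 516581791/17539410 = 29.45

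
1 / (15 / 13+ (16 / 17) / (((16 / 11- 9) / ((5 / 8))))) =18343 / 19735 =0.93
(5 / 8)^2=25 / 64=0.39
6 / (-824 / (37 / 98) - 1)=-222 / 80789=-0.00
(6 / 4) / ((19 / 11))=33 / 38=0.87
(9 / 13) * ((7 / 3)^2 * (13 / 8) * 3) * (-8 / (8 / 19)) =-2793 / 8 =-349.12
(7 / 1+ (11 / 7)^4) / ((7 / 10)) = 314480 / 16807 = 18.71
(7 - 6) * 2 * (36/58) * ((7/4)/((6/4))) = 42/29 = 1.45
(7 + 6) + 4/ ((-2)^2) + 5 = 19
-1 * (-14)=14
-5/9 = -0.56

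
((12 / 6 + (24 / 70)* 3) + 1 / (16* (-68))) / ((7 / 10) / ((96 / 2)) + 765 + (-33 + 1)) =345879 / 83739586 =0.00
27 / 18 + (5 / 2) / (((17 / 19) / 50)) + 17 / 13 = 62991 / 442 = 142.51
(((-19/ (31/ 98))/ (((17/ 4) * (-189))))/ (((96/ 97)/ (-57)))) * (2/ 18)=-245119/ 512244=-0.48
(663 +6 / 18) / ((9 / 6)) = 3980 / 9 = 442.22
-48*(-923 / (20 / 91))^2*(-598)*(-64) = -810006678009984 / 25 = -32400267120399.36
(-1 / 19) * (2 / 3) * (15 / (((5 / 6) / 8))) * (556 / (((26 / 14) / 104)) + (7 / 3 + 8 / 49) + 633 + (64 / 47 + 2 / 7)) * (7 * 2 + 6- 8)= -84295930368 / 43757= -1926455.89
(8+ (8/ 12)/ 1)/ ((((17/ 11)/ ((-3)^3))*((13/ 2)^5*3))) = -2112/ 485537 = -0.00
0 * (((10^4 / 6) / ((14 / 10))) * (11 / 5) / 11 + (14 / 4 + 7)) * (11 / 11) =0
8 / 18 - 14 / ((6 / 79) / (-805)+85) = 13609306 / 48650121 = 0.28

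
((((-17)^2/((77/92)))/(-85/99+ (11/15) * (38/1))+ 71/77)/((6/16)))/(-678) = -56441036/1046913021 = -0.05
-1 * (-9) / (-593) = -9 / 593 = -0.02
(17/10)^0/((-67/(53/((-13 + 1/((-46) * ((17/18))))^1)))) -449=-153161913/341164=-448.94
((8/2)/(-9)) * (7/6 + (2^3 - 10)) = 0.37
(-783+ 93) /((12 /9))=-1035 /2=-517.50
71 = 71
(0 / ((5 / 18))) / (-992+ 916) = 0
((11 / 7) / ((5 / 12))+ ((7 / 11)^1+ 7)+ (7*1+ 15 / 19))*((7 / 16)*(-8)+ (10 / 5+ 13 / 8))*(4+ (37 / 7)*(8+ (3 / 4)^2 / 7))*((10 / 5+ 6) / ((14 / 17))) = 21856108599 / 20072360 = 1088.87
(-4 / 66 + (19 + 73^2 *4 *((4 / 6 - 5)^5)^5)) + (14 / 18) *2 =-177524439961233725417.54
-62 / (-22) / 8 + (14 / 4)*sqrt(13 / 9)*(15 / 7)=31 / 88 + 5*sqrt(13) / 2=9.37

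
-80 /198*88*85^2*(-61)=141032000 /9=15670222.22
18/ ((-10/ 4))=-36/ 5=-7.20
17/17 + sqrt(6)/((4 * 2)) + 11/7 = sqrt(6)/8 + 18/7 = 2.88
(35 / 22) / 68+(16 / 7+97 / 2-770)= -7531367 / 10472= -719.19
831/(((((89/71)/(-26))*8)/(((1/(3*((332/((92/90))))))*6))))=-5880433/443220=-13.27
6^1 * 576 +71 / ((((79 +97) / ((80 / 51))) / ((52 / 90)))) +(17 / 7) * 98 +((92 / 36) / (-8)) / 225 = 11191706899 / 3029400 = 3694.36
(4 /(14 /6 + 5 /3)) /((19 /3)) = 3 /19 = 0.16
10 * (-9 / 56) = -45 / 28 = -1.61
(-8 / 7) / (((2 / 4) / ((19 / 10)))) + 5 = 23 / 35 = 0.66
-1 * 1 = -1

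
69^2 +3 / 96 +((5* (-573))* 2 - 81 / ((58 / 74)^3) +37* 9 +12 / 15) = -3135043783 / 3902240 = -803.40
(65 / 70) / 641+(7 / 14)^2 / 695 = 0.00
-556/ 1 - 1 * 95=-651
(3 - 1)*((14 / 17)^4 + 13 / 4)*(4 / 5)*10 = 4957748 / 83521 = 59.36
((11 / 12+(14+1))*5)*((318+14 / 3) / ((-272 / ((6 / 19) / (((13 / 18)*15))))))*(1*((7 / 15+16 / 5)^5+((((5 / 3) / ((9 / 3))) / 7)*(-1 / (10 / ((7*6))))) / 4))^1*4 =-14886326653 / 2040714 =-7294.67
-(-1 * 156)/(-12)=-13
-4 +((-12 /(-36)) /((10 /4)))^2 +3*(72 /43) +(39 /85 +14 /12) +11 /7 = 9758521 /2302650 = 4.24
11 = 11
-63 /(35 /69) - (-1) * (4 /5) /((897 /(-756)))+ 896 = 1152833 /1495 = 771.13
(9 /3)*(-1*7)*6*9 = -1134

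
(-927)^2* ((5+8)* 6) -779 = 67026883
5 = 5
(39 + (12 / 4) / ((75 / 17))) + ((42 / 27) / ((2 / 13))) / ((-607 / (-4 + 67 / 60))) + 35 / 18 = 68297017 / 1638900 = 41.67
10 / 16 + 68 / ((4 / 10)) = 1365 / 8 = 170.62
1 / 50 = 0.02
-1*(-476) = 476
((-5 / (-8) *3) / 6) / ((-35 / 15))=-15 / 112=-0.13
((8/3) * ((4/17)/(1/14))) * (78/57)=11648/969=12.02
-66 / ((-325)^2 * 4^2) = -33 / 845000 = -0.00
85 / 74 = 1.15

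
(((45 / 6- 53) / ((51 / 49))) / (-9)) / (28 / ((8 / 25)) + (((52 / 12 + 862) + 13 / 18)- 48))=0.01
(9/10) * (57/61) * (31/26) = 15903/15860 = 1.00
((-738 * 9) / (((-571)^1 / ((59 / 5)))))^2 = 153568366884 / 8151025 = 18840.37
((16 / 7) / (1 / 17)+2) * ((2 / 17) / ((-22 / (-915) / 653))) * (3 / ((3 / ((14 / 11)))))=31069740 / 187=166148.34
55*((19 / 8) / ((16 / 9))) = 73.48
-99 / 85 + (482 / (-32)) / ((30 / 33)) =-17.73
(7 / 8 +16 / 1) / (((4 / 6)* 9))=45 / 16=2.81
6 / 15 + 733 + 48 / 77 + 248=378079 / 385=982.02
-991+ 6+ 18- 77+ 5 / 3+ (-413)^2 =508580 / 3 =169526.67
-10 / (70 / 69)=-69 / 7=-9.86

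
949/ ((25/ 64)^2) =3887104/ 625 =6219.37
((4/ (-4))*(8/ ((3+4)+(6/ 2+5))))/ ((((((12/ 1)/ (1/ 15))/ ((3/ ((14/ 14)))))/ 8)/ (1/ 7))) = -16/ 1575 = -0.01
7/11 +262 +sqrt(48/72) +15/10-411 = -146.05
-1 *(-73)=73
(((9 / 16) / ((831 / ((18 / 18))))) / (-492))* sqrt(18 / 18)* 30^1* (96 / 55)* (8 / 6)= -12 / 124927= -0.00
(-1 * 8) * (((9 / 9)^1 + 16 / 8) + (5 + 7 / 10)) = -69.60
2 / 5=0.40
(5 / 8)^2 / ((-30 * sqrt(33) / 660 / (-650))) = 8125 * sqrt(33) / 48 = 972.39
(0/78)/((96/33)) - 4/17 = -4/17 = -0.24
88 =88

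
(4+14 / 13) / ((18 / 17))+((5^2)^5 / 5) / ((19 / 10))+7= 761727490 / 741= 1027972.32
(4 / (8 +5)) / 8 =0.04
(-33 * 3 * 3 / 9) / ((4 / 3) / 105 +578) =-10395 / 182074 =-0.06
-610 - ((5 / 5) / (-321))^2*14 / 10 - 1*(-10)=-309123007 / 515205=-600.00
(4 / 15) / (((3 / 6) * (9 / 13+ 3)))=0.14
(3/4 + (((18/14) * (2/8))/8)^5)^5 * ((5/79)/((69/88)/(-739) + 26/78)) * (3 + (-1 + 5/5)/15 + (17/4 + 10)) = 0.78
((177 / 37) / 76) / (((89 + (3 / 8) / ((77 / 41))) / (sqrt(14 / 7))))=27258*sqrt(2) / 38627741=0.00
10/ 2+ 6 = 11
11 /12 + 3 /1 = 47 /12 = 3.92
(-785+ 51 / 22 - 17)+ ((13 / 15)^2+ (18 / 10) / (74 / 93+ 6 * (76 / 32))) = -22131180559 / 27705150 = -798.81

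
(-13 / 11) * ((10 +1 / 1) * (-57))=741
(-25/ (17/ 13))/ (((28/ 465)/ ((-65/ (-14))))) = -9823125/ 6664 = -1474.06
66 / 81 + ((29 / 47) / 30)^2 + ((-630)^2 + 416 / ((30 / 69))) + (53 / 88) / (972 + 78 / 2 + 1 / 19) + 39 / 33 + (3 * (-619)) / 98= 397839.85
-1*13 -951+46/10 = -4797/5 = -959.40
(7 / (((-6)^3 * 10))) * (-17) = 119 / 2160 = 0.06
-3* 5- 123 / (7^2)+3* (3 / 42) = -1695 / 98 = -17.30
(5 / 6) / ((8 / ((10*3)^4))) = 84375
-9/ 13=-0.69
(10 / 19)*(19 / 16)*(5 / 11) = 25 / 88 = 0.28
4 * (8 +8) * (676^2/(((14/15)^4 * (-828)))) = -2570490000/55223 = -46547.45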